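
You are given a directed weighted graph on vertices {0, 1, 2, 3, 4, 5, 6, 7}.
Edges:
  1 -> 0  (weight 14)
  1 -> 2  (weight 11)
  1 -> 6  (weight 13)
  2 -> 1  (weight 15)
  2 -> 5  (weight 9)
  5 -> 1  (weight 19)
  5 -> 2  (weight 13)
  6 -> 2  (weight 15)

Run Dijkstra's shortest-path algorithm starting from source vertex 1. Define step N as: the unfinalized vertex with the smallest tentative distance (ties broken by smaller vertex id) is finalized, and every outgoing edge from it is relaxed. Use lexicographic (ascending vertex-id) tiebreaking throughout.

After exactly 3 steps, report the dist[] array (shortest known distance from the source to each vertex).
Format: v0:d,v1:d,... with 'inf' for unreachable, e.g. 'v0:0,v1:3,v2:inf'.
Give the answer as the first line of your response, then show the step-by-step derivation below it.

v0:14,v1:0,v2:11,v3:inf,v4:inf,v5:20,v6:13,v7:inf

step 1: dist = v0:14,v1:0,v2:11,v3:inf,v4:inf,v5:inf,v6:13,v7:inf
step 2: dist = v0:14,v1:0,v2:11,v3:inf,v4:inf,v5:20,v6:13,v7:inf
step 3: dist = v0:14,v1:0,v2:11,v3:inf,v4:inf,v5:20,v6:13,v7:inf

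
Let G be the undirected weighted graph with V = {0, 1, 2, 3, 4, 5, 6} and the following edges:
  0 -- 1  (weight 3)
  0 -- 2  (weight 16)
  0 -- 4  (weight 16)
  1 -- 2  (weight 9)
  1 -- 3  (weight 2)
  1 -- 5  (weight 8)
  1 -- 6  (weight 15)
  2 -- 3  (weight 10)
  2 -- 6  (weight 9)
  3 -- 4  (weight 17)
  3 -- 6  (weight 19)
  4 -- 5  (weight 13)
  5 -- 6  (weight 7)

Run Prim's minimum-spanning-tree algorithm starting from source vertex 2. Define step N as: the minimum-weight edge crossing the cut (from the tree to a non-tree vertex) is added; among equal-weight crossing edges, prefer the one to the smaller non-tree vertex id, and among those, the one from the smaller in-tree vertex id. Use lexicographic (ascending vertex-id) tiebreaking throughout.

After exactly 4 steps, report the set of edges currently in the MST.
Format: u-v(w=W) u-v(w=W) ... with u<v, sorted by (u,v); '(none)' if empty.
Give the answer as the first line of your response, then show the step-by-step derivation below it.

0-1(w=3) 1-2(w=9) 1-3(w=2) 1-5(w=8)

step 1: add edge 1-2 (w=9); MST = {1-2(w=9)}
step 2: add edge 1-3 (w=2); MST = {1-2(w=9) 1-3(w=2)}
step 3: add edge 0-1 (w=3); MST = {0-1(w=3) 1-2(w=9) 1-3(w=2)}
step 4: add edge 1-5 (w=8); MST = {0-1(w=3) 1-2(w=9) 1-3(w=2) 1-5(w=8)}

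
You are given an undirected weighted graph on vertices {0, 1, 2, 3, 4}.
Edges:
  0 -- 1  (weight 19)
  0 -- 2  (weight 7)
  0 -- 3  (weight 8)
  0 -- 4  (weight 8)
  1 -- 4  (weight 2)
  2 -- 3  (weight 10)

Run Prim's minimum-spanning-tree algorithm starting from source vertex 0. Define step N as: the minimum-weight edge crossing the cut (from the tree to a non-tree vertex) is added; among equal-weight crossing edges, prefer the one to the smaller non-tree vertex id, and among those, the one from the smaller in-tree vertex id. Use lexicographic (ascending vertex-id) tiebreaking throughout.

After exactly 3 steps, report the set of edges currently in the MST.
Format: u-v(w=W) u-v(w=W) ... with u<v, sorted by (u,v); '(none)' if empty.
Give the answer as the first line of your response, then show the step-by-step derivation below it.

0-2(w=7) 0-3(w=8) 0-4(w=8)

step 1: add edge 0-2 (w=7); MST = {0-2(w=7)}
step 2: add edge 0-3 (w=8); MST = {0-2(w=7) 0-3(w=8)}
step 3: add edge 0-4 (w=8); MST = {0-2(w=7) 0-3(w=8) 0-4(w=8)}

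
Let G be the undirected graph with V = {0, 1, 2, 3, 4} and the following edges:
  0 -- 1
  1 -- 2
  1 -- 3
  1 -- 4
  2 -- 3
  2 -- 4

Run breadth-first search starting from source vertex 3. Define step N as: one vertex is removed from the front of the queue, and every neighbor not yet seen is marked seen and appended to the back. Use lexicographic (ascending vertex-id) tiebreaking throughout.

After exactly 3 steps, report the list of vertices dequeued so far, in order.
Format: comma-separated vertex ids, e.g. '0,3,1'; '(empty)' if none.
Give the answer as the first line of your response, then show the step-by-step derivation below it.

3,1,2

step 1: dequeue 3; queue=[1,2]; order=3
step 2: dequeue 1; queue=[2,0,4]; order=3,1
step 3: dequeue 2; queue=[0,4]; order=3,1,2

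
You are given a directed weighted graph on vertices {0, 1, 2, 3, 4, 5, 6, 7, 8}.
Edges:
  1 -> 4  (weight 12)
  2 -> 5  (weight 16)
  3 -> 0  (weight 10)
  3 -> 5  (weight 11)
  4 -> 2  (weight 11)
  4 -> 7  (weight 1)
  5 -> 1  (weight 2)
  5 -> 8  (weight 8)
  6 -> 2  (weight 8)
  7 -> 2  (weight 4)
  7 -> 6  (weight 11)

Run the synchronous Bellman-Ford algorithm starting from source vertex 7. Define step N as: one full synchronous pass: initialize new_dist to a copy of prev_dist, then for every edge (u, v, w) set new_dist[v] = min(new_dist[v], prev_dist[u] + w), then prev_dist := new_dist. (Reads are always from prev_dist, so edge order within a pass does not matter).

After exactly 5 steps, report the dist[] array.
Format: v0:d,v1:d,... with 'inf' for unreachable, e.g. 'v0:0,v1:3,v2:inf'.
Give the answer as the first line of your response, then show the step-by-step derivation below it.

v0:inf,v1:22,v2:4,v3:inf,v4:34,v5:20,v6:11,v7:0,v8:28

step 1: dist = v0:inf,v1:inf,v2:4,v3:inf,v4:inf,v5:inf,v6:11,v7:0,v8:inf
step 2: dist = v0:inf,v1:inf,v2:4,v3:inf,v4:inf,v5:20,v6:11,v7:0,v8:inf
step 3: dist = v0:inf,v1:22,v2:4,v3:inf,v4:inf,v5:20,v6:11,v7:0,v8:28
step 4: dist = v0:inf,v1:22,v2:4,v3:inf,v4:34,v5:20,v6:11,v7:0,v8:28
step 5: dist = v0:inf,v1:22,v2:4,v3:inf,v4:34,v5:20,v6:11,v7:0,v8:28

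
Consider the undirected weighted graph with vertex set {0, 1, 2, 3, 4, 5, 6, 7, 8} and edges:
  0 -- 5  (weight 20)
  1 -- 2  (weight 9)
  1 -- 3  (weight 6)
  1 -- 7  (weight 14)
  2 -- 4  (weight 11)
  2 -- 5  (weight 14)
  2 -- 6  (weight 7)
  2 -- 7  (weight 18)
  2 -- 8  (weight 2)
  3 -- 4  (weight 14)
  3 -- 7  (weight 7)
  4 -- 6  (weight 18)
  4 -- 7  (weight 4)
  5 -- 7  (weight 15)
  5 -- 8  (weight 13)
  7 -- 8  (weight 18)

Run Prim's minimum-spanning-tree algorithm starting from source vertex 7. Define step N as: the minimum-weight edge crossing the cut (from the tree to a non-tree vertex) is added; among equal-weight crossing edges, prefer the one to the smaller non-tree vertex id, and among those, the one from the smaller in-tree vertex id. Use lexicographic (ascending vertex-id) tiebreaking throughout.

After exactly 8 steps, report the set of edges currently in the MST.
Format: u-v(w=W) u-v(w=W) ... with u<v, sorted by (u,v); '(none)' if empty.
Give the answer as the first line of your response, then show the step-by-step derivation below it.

0-5(w=20) 1-2(w=9) 1-3(w=6) 2-6(w=7) 2-8(w=2) 3-7(w=7) 4-7(w=4) 5-8(w=13)

step 1: add edge 4-7 (w=4); MST = {4-7(w=4)}
step 2: add edge 3-7 (w=7); MST = {3-7(w=7) 4-7(w=4)}
step 3: add edge 1-3 (w=6); MST = {1-3(w=6) 3-7(w=7) 4-7(w=4)}
step 4: add edge 1-2 (w=9); MST = {1-2(w=9) 1-3(w=6) 3-7(w=7) 4-7(w=4)}
step 5: add edge 2-8 (w=2); MST = {1-2(w=9) 1-3(w=6) 2-8(w=2) 3-7(w=7) 4-7(w=4)}
step 6: add edge 2-6 (w=7); MST = {1-2(w=9) 1-3(w=6) 2-6(w=7) 2-8(w=2) 3-7(w=7) 4-7(w=4)}
step 7: add edge 5-8 (w=13); MST = {1-2(w=9) 1-3(w=6) 2-6(w=7) 2-8(w=2) 3-7(w=7) 4-7(w=4) 5-8(w=13)}
step 8: add edge 0-5 (w=20); MST = {0-5(w=20) 1-2(w=9) 1-3(w=6) 2-6(w=7) 2-8(w=2) 3-7(w=7) 4-7(w=4) 5-8(w=13)}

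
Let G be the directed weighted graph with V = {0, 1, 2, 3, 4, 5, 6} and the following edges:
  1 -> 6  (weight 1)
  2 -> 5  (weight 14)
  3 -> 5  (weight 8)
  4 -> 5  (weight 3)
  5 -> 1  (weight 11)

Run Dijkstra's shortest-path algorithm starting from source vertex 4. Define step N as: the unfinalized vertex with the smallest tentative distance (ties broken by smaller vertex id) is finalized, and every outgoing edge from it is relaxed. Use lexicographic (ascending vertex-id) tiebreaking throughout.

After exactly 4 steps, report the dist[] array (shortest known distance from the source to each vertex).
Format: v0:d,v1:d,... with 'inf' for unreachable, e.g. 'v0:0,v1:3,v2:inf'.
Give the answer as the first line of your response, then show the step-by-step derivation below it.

v0:inf,v1:14,v2:inf,v3:inf,v4:0,v5:3,v6:15

step 1: dist = v0:inf,v1:inf,v2:inf,v3:inf,v4:0,v5:3,v6:inf
step 2: dist = v0:inf,v1:14,v2:inf,v3:inf,v4:0,v5:3,v6:inf
step 3: dist = v0:inf,v1:14,v2:inf,v3:inf,v4:0,v5:3,v6:15
step 4: dist = v0:inf,v1:14,v2:inf,v3:inf,v4:0,v5:3,v6:15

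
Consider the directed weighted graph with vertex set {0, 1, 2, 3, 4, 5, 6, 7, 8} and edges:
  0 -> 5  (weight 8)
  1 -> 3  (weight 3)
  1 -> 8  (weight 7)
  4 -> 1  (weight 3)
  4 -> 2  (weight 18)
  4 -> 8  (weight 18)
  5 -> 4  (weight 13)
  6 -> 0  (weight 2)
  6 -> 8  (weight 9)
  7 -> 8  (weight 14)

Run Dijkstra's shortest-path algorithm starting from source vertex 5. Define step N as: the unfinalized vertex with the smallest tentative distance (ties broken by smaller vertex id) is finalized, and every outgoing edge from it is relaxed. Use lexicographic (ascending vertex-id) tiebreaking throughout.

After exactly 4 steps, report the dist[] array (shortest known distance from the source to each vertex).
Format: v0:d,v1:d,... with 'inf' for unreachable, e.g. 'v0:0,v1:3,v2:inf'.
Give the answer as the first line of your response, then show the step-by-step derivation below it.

v0:inf,v1:16,v2:31,v3:19,v4:13,v5:0,v6:inf,v7:inf,v8:23

step 1: dist = v0:inf,v1:inf,v2:inf,v3:inf,v4:13,v5:0,v6:inf,v7:inf,v8:inf
step 2: dist = v0:inf,v1:16,v2:31,v3:inf,v4:13,v5:0,v6:inf,v7:inf,v8:31
step 3: dist = v0:inf,v1:16,v2:31,v3:19,v4:13,v5:0,v6:inf,v7:inf,v8:23
step 4: dist = v0:inf,v1:16,v2:31,v3:19,v4:13,v5:0,v6:inf,v7:inf,v8:23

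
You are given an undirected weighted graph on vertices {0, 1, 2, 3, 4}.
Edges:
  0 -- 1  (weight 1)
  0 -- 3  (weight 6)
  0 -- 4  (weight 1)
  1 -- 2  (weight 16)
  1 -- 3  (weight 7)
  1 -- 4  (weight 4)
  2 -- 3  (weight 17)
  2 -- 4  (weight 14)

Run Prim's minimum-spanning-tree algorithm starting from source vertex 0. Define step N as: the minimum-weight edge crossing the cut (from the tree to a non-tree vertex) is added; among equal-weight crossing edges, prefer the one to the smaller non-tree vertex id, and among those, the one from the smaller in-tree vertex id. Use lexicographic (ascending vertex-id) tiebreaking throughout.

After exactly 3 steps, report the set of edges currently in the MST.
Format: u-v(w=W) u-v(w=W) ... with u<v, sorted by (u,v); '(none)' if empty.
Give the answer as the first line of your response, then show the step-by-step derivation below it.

0-1(w=1) 0-3(w=6) 0-4(w=1)

step 1: add edge 0-1 (w=1); MST = {0-1(w=1)}
step 2: add edge 0-4 (w=1); MST = {0-1(w=1) 0-4(w=1)}
step 3: add edge 0-3 (w=6); MST = {0-1(w=1) 0-3(w=6) 0-4(w=1)}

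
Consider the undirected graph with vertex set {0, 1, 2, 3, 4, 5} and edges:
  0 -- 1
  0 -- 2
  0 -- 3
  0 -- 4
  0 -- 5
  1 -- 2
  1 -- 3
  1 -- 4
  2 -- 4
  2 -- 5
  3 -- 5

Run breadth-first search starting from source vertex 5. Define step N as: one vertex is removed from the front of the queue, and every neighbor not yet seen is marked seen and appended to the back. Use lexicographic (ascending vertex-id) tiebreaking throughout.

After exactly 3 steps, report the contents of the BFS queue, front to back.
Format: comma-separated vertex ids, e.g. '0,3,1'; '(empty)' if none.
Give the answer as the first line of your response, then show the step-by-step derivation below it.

3,1,4

step 1: dequeue 5; queue=[0,2,3]; order=5
step 2: dequeue 0; queue=[2,3,1,4]; order=5,0
step 3: dequeue 2; queue=[3,1,4]; order=5,0,2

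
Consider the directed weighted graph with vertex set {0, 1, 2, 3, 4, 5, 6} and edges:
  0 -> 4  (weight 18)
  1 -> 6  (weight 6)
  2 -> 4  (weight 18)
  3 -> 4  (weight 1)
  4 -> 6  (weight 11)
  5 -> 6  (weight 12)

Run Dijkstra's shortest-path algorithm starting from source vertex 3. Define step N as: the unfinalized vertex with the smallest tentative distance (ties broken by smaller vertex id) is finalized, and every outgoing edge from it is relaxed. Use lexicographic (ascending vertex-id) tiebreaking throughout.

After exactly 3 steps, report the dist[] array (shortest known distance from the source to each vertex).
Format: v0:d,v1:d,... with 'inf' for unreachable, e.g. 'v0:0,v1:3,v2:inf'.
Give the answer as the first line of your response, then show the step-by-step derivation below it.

v0:inf,v1:inf,v2:inf,v3:0,v4:1,v5:inf,v6:12

step 1: dist = v0:inf,v1:inf,v2:inf,v3:0,v4:1,v5:inf,v6:inf
step 2: dist = v0:inf,v1:inf,v2:inf,v3:0,v4:1,v5:inf,v6:12
step 3: dist = v0:inf,v1:inf,v2:inf,v3:0,v4:1,v5:inf,v6:12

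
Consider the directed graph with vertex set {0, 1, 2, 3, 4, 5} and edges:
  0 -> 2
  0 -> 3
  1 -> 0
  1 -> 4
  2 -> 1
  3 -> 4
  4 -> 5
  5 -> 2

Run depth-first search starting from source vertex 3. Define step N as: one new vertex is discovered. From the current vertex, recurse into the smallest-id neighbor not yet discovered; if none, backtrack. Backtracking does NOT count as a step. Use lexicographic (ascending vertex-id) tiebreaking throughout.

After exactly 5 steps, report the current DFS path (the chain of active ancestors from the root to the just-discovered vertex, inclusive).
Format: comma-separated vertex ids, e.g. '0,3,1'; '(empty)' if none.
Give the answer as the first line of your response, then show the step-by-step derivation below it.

3,4,5,2,1

step 1: discover 3; path=3; order=3
step 2: discover 4; path=3>4; order=3,4
step 3: discover 5; path=3>4>5; order=3,4,5
step 4: discover 2; path=3>4>5>2; order=3,4,5,2
step 5: discover 1; path=3>4>5>2>1; order=3,4,5,2,1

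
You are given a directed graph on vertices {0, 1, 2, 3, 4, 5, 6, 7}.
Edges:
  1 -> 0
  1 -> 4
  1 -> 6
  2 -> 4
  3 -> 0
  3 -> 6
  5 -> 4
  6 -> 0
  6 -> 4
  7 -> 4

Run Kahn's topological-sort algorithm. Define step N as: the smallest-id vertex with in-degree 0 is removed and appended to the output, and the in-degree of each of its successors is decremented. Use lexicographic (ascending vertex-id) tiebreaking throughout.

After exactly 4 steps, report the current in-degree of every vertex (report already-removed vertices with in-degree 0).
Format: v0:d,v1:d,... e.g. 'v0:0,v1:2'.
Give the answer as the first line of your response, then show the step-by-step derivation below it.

v0:1,v1:0,v2:0,v3:0,v4:2,v5:0,v6:0,v7:0

step 1: output 1; order=[1]; indeg=(2,0,0,0,4,0,1,0)
step 2: output 2; order=[1,2]; indeg=(2,0,0,0,3,0,1,0)
step 3: output 3; order=[1,2,3]; indeg=(1,0,0,0,3,0,0,0)
step 4: output 5; order=[1,2,3,5]; indeg=(1,0,0,0,2,0,0,0)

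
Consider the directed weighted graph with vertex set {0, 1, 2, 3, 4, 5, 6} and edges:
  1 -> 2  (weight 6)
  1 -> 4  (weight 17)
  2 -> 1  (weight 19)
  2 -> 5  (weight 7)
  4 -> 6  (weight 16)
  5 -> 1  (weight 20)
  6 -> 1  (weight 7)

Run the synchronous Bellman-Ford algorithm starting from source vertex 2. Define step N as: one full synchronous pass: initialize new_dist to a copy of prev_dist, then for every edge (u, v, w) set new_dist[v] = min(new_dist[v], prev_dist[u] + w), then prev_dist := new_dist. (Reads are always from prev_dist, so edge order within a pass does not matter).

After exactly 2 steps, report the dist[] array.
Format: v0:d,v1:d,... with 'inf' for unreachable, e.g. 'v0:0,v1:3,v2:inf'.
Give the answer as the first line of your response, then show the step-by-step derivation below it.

v0:inf,v1:19,v2:0,v3:inf,v4:36,v5:7,v6:inf

step 1: dist = v0:inf,v1:19,v2:0,v3:inf,v4:inf,v5:7,v6:inf
step 2: dist = v0:inf,v1:19,v2:0,v3:inf,v4:36,v5:7,v6:inf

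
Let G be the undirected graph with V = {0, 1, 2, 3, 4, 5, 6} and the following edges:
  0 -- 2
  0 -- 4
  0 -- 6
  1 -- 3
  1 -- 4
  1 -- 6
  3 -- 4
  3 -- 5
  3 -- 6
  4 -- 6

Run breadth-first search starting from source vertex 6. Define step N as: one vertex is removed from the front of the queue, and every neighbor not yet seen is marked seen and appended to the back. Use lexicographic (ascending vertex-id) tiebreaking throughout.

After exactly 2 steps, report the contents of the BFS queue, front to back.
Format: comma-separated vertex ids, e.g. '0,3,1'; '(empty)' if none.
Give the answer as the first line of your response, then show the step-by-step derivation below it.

1,3,4,2

step 1: dequeue 6; queue=[0,1,3,4]; order=6
step 2: dequeue 0; queue=[1,3,4,2]; order=6,0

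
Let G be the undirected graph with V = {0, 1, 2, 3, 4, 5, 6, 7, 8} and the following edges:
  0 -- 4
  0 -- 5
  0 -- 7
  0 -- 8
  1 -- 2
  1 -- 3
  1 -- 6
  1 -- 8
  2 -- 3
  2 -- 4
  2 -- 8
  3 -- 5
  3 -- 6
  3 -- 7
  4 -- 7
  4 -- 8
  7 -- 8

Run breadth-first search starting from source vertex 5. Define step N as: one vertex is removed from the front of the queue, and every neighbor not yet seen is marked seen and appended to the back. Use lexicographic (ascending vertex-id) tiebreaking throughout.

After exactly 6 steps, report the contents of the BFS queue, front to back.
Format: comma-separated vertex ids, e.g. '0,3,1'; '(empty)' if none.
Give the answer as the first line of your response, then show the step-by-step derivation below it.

1,2,6

step 1: dequeue 5; queue=[0,3]; order=5
step 2: dequeue 0; queue=[3,4,7,8]; order=5,0
step 3: dequeue 3; queue=[4,7,8,1,2,6]; order=5,0,3
step 4: dequeue 4; queue=[7,8,1,2,6]; order=5,0,3,4
step 5: dequeue 7; queue=[8,1,2,6]; order=5,0,3,4,7
step 6: dequeue 8; queue=[1,2,6]; order=5,0,3,4,7,8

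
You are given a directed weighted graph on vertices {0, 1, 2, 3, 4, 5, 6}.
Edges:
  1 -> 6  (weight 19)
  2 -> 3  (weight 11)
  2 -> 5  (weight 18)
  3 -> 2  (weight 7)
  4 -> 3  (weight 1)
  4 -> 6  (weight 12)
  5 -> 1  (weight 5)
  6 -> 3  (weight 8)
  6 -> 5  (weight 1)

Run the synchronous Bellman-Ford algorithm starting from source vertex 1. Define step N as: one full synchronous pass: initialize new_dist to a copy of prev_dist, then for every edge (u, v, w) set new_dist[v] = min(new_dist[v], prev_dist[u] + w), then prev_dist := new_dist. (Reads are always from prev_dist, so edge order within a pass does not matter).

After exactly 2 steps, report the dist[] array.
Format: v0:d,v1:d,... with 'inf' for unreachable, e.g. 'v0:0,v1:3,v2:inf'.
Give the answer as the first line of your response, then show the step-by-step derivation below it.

v0:inf,v1:0,v2:inf,v3:27,v4:inf,v5:20,v6:19

step 1: dist = v0:inf,v1:0,v2:inf,v3:inf,v4:inf,v5:inf,v6:19
step 2: dist = v0:inf,v1:0,v2:inf,v3:27,v4:inf,v5:20,v6:19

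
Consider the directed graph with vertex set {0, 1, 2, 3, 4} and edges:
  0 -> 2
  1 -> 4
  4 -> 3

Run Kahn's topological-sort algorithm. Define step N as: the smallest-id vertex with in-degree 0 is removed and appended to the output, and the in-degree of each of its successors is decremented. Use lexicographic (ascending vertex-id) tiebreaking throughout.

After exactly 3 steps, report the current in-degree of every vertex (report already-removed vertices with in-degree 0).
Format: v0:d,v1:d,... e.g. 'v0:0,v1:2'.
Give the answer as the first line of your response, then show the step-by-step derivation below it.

v0:0,v1:0,v2:0,v3:1,v4:0

step 1: output 0; order=[0]; indeg=(0,0,0,1,1)
step 2: output 1; order=[0,1]; indeg=(0,0,0,1,0)
step 3: output 2; order=[0,1,2]; indeg=(0,0,0,1,0)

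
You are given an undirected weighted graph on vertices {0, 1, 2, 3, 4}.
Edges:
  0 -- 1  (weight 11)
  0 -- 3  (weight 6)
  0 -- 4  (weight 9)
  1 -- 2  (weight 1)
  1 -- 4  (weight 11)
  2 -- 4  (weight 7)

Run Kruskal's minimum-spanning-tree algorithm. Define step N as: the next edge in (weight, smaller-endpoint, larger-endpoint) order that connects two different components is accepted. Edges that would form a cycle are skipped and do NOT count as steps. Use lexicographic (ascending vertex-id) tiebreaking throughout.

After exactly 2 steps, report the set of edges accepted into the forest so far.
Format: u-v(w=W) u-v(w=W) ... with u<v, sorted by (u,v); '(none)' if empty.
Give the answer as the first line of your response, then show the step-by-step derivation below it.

0-3(w=6) 1-2(w=1)

step 1: add edge 1-2 (w=1); MST = {1-2(w=1)}
step 2: add edge 0-3 (w=6); MST = {0-3(w=6) 1-2(w=1)}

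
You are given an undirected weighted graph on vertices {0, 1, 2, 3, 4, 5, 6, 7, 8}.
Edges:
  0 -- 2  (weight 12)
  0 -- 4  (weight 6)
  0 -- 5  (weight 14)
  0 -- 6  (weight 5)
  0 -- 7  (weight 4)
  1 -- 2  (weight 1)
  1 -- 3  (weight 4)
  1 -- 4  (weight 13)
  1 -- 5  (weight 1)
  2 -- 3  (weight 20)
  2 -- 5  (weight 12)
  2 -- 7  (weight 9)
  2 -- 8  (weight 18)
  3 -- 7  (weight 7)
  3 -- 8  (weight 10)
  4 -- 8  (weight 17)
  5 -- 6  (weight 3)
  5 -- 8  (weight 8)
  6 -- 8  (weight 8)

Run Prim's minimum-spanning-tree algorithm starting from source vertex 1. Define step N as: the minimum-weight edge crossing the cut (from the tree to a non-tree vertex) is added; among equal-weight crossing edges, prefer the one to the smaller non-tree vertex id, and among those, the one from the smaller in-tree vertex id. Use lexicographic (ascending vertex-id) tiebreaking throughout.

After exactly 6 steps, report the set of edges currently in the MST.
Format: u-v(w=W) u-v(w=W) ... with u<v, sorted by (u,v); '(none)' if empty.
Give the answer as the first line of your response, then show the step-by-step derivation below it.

0-6(w=5) 0-7(w=4) 1-2(w=1) 1-3(w=4) 1-5(w=1) 5-6(w=3)

step 1: add edge 1-2 (w=1); MST = {1-2(w=1)}
step 2: add edge 1-5 (w=1); MST = {1-2(w=1) 1-5(w=1)}
step 3: add edge 5-6 (w=3); MST = {1-2(w=1) 1-5(w=1) 5-6(w=3)}
step 4: add edge 1-3 (w=4); MST = {1-2(w=1) 1-3(w=4) 1-5(w=1) 5-6(w=3)}
step 5: add edge 0-6 (w=5); MST = {0-6(w=5) 1-2(w=1) 1-3(w=4) 1-5(w=1) 5-6(w=3)}
step 6: add edge 0-7 (w=4); MST = {0-6(w=5) 0-7(w=4) 1-2(w=1) 1-3(w=4) 1-5(w=1) 5-6(w=3)}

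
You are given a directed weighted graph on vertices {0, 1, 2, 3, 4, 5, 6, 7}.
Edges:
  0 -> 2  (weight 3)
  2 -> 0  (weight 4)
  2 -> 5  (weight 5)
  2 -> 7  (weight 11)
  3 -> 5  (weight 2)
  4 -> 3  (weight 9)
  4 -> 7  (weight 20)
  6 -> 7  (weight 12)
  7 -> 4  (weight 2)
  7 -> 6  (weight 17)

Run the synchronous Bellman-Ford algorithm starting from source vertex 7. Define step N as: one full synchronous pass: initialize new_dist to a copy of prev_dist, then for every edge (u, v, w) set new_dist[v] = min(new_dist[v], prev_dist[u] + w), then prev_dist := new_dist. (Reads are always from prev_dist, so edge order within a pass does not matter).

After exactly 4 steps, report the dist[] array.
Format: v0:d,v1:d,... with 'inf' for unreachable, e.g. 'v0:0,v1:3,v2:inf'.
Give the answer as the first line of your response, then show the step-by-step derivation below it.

v0:inf,v1:inf,v2:inf,v3:11,v4:2,v5:13,v6:17,v7:0

step 1: dist = v0:inf,v1:inf,v2:inf,v3:inf,v4:2,v5:inf,v6:17,v7:0
step 2: dist = v0:inf,v1:inf,v2:inf,v3:11,v4:2,v5:inf,v6:17,v7:0
step 3: dist = v0:inf,v1:inf,v2:inf,v3:11,v4:2,v5:13,v6:17,v7:0
step 4: dist = v0:inf,v1:inf,v2:inf,v3:11,v4:2,v5:13,v6:17,v7:0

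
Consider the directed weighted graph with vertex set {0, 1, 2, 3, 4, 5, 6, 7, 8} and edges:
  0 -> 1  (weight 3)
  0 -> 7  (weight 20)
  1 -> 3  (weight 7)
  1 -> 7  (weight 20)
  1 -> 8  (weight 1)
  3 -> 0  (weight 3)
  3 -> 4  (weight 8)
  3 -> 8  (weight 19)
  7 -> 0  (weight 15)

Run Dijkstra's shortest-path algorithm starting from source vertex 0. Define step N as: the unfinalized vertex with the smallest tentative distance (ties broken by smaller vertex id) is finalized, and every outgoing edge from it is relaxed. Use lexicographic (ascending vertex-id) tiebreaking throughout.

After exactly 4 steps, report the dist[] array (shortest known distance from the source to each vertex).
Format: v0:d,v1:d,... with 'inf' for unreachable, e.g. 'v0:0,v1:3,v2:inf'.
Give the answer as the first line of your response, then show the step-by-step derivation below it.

v0:0,v1:3,v2:inf,v3:10,v4:18,v5:inf,v6:inf,v7:20,v8:4

step 1: dist = v0:0,v1:3,v2:inf,v3:inf,v4:inf,v5:inf,v6:inf,v7:20,v8:inf
step 2: dist = v0:0,v1:3,v2:inf,v3:10,v4:inf,v5:inf,v6:inf,v7:20,v8:4
step 3: dist = v0:0,v1:3,v2:inf,v3:10,v4:inf,v5:inf,v6:inf,v7:20,v8:4
step 4: dist = v0:0,v1:3,v2:inf,v3:10,v4:18,v5:inf,v6:inf,v7:20,v8:4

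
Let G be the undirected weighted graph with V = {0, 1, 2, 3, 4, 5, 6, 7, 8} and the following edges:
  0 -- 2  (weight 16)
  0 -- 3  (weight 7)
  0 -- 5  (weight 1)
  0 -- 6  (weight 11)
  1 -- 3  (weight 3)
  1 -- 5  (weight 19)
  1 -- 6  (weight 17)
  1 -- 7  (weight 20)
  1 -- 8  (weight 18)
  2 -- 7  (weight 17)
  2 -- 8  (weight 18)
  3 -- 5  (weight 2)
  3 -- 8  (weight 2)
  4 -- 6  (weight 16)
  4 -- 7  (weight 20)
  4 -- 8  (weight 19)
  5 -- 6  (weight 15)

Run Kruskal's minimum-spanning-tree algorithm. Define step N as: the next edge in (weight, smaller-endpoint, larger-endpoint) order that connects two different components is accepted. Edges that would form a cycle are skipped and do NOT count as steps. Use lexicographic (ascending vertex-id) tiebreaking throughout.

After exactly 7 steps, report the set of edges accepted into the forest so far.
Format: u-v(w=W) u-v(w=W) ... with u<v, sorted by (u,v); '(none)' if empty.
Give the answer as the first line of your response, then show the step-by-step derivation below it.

0-2(w=16) 0-5(w=1) 0-6(w=11) 1-3(w=3) 3-5(w=2) 3-8(w=2) 4-6(w=16)

step 1: add edge 0-5 (w=1); MST = {0-5(w=1)}
step 2: add edge 3-5 (w=2); MST = {0-5(w=1) 3-5(w=2)}
step 3: add edge 3-8 (w=2); MST = {0-5(w=1) 3-5(w=2) 3-8(w=2)}
step 4: add edge 1-3 (w=3); MST = {0-5(w=1) 1-3(w=3) 3-5(w=2) 3-8(w=2)}
step 5: add edge 0-6 (w=11); MST = {0-5(w=1) 0-6(w=11) 1-3(w=3) 3-5(w=2) 3-8(w=2)}
step 6: add edge 0-2 (w=16); MST = {0-2(w=16) 0-5(w=1) 0-6(w=11) 1-3(w=3) 3-5(w=2) 3-8(w=2)}
step 7: add edge 4-6 (w=16); MST = {0-2(w=16) 0-5(w=1) 0-6(w=11) 1-3(w=3) 3-5(w=2) 3-8(w=2) 4-6(w=16)}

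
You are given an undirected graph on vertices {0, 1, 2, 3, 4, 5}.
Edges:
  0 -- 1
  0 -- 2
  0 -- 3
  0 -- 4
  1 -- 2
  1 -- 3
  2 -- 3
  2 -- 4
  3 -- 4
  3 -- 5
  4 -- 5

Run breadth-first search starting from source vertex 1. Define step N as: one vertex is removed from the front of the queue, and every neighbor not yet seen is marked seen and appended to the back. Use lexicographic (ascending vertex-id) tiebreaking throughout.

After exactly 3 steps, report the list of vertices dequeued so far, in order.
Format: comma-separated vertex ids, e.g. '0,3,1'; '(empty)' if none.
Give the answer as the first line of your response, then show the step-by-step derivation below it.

1,0,2

step 1: dequeue 1; queue=[0,2,3]; order=1
step 2: dequeue 0; queue=[2,3,4]; order=1,0
step 3: dequeue 2; queue=[3,4]; order=1,0,2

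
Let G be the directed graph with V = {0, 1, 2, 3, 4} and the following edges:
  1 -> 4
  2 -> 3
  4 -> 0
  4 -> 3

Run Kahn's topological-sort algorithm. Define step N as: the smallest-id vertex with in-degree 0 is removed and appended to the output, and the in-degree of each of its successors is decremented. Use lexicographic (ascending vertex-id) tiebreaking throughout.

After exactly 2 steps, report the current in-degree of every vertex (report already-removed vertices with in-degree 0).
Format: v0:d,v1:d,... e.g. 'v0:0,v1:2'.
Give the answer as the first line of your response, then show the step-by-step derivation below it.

v0:1,v1:0,v2:0,v3:1,v4:0

step 1: output 1; order=[1]; indeg=(1,0,0,2,0)
step 2: output 2; order=[1,2]; indeg=(1,0,0,1,0)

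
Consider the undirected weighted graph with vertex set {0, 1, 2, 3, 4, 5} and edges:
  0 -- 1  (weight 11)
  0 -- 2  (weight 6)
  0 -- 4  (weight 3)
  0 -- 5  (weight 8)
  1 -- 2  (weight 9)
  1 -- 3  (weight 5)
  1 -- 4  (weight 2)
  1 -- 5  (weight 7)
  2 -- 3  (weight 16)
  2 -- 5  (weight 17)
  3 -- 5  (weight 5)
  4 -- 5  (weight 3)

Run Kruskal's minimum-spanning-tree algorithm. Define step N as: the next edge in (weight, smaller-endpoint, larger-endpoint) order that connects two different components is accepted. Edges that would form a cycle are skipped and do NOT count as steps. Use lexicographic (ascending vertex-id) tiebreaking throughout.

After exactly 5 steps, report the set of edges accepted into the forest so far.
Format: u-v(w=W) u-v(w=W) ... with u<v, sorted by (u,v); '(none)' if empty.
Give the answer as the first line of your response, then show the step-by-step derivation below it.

0-2(w=6) 0-4(w=3) 1-3(w=5) 1-4(w=2) 4-5(w=3)

step 1: add edge 1-4 (w=2); MST = {1-4(w=2)}
step 2: add edge 0-4 (w=3); MST = {0-4(w=3) 1-4(w=2)}
step 3: add edge 4-5 (w=3); MST = {0-4(w=3) 1-4(w=2) 4-5(w=3)}
step 4: add edge 1-3 (w=5); MST = {0-4(w=3) 1-3(w=5) 1-4(w=2) 4-5(w=3)}
step 5: add edge 0-2 (w=6); MST = {0-2(w=6) 0-4(w=3) 1-3(w=5) 1-4(w=2) 4-5(w=3)}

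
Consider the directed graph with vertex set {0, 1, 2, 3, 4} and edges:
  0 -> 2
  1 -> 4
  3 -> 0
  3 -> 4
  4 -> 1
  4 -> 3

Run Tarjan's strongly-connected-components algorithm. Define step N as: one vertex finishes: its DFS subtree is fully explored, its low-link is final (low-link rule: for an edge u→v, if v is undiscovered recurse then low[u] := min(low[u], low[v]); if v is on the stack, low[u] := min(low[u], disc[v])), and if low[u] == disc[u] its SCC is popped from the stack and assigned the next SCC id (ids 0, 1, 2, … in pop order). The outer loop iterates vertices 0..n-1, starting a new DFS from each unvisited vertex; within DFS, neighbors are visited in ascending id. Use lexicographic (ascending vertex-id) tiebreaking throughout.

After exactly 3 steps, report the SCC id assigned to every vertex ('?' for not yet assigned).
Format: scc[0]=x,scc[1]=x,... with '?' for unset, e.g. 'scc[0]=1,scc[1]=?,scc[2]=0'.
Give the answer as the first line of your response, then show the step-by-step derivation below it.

scc[0]=1,scc[1]=?,scc[2]=0,scc[3]=?,scc[4]=?

step 1: low=(low[0]=0,low[1]=?,low[2]=1,low[3]=?,low[4]=?); scc=(scc[0]=?,scc[1]=?,scc[2]=0,scc[3]=?,scc[4]=?)
step 2: low=(low[0]=0,low[1]=?,low[2]=1,low[3]=?,low[4]=?); scc=(scc[0]=1,scc[1]=?,scc[2]=0,scc[3]=?,scc[4]=?)
step 3: low=(low[0]=0,low[1]=2,low[2]=1,low[3]=3,low[4]=2); scc=(scc[0]=1,scc[1]=?,scc[2]=0,scc[3]=?,scc[4]=?)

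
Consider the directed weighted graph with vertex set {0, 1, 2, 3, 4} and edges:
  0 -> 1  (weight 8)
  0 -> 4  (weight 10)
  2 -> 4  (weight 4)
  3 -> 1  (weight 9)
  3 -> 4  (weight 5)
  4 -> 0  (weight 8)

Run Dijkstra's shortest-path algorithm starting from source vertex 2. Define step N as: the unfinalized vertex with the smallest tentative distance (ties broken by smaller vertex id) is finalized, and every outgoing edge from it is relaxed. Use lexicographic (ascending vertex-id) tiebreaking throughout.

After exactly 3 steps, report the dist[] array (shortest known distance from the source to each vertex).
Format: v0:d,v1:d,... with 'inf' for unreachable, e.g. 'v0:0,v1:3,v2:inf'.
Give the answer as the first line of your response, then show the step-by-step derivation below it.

v0:12,v1:20,v2:0,v3:inf,v4:4

step 1: dist = v0:inf,v1:inf,v2:0,v3:inf,v4:4
step 2: dist = v0:12,v1:inf,v2:0,v3:inf,v4:4
step 3: dist = v0:12,v1:20,v2:0,v3:inf,v4:4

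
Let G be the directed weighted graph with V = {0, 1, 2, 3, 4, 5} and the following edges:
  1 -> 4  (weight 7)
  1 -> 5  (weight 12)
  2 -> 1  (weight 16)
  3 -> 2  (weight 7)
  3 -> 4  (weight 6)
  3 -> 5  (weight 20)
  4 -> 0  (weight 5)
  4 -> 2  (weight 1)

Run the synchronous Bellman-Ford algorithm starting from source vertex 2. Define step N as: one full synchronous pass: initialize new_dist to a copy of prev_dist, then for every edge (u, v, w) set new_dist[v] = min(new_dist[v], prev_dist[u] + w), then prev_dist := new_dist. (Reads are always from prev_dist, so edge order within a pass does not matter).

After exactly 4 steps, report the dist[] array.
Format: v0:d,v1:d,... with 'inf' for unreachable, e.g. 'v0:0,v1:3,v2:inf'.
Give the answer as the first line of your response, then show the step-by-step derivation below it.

v0:28,v1:16,v2:0,v3:inf,v4:23,v5:28

step 1: dist = v0:inf,v1:16,v2:0,v3:inf,v4:inf,v5:inf
step 2: dist = v0:inf,v1:16,v2:0,v3:inf,v4:23,v5:28
step 3: dist = v0:28,v1:16,v2:0,v3:inf,v4:23,v5:28
step 4: dist = v0:28,v1:16,v2:0,v3:inf,v4:23,v5:28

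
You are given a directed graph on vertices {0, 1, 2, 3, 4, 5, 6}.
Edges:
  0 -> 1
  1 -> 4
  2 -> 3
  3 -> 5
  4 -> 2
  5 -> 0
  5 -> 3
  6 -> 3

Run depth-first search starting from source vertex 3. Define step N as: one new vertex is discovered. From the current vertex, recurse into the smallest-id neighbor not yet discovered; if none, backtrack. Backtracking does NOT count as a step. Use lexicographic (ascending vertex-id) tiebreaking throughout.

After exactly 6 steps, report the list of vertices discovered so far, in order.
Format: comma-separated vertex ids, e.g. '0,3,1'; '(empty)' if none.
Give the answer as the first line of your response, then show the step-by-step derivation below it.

3,5,0,1,4,2

step 1: discover 3; path=3; order=3
step 2: discover 5; path=3>5; order=3,5
step 3: discover 0; path=3>5>0; order=3,5,0
step 4: discover 1; path=3>5>0>1; order=3,5,0,1
step 5: discover 4; path=3>5>0>1>4; order=3,5,0,1,4
step 6: discover 2; path=3>5>0>1>4>2; order=3,5,0,1,4,2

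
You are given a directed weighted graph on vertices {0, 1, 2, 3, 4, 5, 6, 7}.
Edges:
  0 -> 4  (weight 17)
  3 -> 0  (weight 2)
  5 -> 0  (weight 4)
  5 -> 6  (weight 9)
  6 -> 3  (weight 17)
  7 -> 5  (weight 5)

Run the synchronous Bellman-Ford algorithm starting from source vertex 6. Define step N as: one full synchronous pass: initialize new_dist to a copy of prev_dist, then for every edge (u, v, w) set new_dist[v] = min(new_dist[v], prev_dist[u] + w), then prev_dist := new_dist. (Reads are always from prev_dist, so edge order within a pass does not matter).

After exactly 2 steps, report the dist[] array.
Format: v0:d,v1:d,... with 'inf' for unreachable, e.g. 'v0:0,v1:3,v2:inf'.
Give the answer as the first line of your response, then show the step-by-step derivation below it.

v0:19,v1:inf,v2:inf,v3:17,v4:inf,v5:inf,v6:0,v7:inf

step 1: dist = v0:inf,v1:inf,v2:inf,v3:17,v4:inf,v5:inf,v6:0,v7:inf
step 2: dist = v0:19,v1:inf,v2:inf,v3:17,v4:inf,v5:inf,v6:0,v7:inf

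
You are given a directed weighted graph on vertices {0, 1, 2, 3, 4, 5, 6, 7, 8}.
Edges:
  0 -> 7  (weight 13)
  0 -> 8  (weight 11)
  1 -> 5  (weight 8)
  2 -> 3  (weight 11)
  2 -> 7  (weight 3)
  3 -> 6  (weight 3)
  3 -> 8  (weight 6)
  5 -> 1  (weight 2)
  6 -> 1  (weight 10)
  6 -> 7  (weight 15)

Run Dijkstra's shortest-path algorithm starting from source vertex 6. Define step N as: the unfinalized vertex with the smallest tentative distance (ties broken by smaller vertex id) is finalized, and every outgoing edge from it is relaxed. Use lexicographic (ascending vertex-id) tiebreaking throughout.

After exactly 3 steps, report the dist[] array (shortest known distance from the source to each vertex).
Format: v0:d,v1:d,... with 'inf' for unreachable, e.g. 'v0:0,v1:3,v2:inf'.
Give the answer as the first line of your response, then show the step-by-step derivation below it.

v0:inf,v1:10,v2:inf,v3:inf,v4:inf,v5:18,v6:0,v7:15,v8:inf

step 1: dist = v0:inf,v1:10,v2:inf,v3:inf,v4:inf,v5:inf,v6:0,v7:15,v8:inf
step 2: dist = v0:inf,v1:10,v2:inf,v3:inf,v4:inf,v5:18,v6:0,v7:15,v8:inf
step 3: dist = v0:inf,v1:10,v2:inf,v3:inf,v4:inf,v5:18,v6:0,v7:15,v8:inf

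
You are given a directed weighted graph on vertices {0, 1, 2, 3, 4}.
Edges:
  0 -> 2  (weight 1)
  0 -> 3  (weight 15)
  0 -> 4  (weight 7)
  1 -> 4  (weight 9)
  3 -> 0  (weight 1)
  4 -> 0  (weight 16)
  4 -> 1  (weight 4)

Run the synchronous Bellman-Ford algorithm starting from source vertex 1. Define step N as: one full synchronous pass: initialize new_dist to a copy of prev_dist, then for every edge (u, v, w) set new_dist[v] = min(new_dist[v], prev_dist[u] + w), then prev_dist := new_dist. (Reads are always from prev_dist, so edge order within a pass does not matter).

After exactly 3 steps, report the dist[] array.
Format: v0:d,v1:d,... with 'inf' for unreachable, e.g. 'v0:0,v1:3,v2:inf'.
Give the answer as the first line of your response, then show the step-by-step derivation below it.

v0:25,v1:0,v2:26,v3:40,v4:9

step 1: dist = v0:inf,v1:0,v2:inf,v3:inf,v4:9
step 2: dist = v0:25,v1:0,v2:inf,v3:inf,v4:9
step 3: dist = v0:25,v1:0,v2:26,v3:40,v4:9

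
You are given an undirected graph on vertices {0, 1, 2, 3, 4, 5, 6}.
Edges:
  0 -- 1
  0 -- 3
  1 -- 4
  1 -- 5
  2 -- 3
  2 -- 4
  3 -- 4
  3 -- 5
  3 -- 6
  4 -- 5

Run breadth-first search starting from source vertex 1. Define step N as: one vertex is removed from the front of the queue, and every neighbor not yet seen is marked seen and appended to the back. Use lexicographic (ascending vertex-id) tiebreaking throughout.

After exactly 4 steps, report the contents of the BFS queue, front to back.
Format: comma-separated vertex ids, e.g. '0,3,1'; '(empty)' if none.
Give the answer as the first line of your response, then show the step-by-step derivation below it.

3,2

step 1: dequeue 1; queue=[0,4,5]; order=1
step 2: dequeue 0; queue=[4,5,3]; order=1,0
step 3: dequeue 4; queue=[5,3,2]; order=1,0,4
step 4: dequeue 5; queue=[3,2]; order=1,0,4,5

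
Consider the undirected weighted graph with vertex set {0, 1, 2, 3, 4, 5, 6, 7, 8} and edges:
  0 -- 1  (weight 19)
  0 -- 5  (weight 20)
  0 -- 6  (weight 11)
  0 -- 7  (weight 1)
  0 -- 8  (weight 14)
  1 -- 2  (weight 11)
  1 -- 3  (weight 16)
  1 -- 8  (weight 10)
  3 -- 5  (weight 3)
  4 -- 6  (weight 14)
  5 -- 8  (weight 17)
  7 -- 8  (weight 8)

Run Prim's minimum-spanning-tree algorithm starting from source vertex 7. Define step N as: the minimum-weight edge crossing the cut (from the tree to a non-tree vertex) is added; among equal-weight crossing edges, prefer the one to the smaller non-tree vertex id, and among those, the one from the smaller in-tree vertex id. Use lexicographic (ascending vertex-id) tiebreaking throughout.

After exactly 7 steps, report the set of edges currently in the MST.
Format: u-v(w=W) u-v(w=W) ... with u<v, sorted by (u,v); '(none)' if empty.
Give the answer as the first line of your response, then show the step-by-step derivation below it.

0-6(w=11) 0-7(w=1) 1-2(w=11) 1-3(w=16) 1-8(w=10) 4-6(w=14) 7-8(w=8)

step 1: add edge 0-7 (w=1); MST = {0-7(w=1)}
step 2: add edge 7-8 (w=8); MST = {0-7(w=1) 7-8(w=8)}
step 3: add edge 1-8 (w=10); MST = {0-7(w=1) 1-8(w=10) 7-8(w=8)}
step 4: add edge 1-2 (w=11); MST = {0-7(w=1) 1-2(w=11) 1-8(w=10) 7-8(w=8)}
step 5: add edge 0-6 (w=11); MST = {0-6(w=11) 0-7(w=1) 1-2(w=11) 1-8(w=10) 7-8(w=8)}
step 6: add edge 4-6 (w=14); MST = {0-6(w=11) 0-7(w=1) 1-2(w=11) 1-8(w=10) 4-6(w=14) 7-8(w=8)}
step 7: add edge 1-3 (w=16); MST = {0-6(w=11) 0-7(w=1) 1-2(w=11) 1-3(w=16) 1-8(w=10) 4-6(w=14) 7-8(w=8)}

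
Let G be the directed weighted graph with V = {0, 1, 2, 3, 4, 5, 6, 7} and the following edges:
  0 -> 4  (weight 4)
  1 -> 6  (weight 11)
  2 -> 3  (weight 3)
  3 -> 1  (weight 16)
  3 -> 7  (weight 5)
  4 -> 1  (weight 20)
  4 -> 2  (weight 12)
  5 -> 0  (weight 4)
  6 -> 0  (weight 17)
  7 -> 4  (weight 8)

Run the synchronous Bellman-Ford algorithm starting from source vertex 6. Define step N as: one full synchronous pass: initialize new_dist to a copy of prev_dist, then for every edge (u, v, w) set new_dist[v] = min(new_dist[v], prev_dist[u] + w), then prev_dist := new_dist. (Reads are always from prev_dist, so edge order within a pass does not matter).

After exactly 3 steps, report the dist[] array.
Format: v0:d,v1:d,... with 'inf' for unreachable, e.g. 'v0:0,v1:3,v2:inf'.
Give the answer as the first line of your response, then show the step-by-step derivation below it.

v0:17,v1:41,v2:33,v3:inf,v4:21,v5:inf,v6:0,v7:inf

step 1: dist = v0:17,v1:inf,v2:inf,v3:inf,v4:inf,v5:inf,v6:0,v7:inf
step 2: dist = v0:17,v1:inf,v2:inf,v3:inf,v4:21,v5:inf,v6:0,v7:inf
step 3: dist = v0:17,v1:41,v2:33,v3:inf,v4:21,v5:inf,v6:0,v7:inf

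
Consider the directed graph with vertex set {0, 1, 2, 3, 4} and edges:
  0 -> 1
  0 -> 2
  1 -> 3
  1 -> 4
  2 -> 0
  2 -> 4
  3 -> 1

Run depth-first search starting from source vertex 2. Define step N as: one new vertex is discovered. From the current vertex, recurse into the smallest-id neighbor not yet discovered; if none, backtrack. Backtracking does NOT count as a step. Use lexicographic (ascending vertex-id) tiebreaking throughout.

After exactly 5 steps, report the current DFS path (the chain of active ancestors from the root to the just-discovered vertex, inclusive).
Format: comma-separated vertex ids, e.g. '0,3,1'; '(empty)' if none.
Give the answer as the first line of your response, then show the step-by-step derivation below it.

2,0,1,4

step 1: discover 2; path=2; order=2
step 2: discover 0; path=2>0; order=2,0
step 3: discover 1; path=2>0>1; order=2,0,1
step 4: discover 3; path=2>0>1>3; order=2,0,1,3
step 5: discover 4; path=2>0>1>4; order=2,0,1,3,4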